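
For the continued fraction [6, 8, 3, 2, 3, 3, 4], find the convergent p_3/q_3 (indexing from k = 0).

Using pₖ = aₖpₖ₋₁ + pₖ₋₂, qₖ = aₖqₖ₋₁ + qₖ₋₂ (with p₋₁=1, p₋₂=0, q₋₁=0, q₋₂=1):
  k=0: a=6, p=6, q=1
  k=1: a=8, p=49, q=8
  k=2: a=3, p=153, q=25
  k=3: a=2, p=355, q=58

355/58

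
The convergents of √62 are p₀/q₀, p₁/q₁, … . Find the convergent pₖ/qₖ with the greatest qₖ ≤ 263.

√62 = [7; 1, 6, 1, 14, …] (period length 4).
Convergents:
  p_0/q_0 = 7/1
  p_1/q_1 = 8/1
  p_2/q_2 = 55/7
  p_3/q_3 = 63/8
  p_4/q_4 = 937/119
  p_5/q_5 = 1000/127
  p_6/q_6 = 6937/881
q_5 = 127 ≤ 263 < 881 = q_6, so the answer is 1000/127.

1000/127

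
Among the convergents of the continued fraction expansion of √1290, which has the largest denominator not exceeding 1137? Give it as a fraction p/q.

30996/863

√1290 = [35; 1, 10, 1, 70, …] (period length 4).
Convergents:
  p_0/q_0 = 35/1
  p_1/q_1 = 36/1
  p_2/q_2 = 395/11
  p_3/q_3 = 431/12
  p_4/q_4 = 30565/851
  p_5/q_5 = 30996/863
  p_6/q_6 = 340525/9481
q_5 = 863 ≤ 1137 < 9481 = q_6, so the answer is 30996/863.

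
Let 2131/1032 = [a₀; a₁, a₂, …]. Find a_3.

2131 = 2·1032 + 67   →  a_0 = 2
1032 = 15·67 + 27   →  a_1 = 15
67 = 2·27 + 13   →  a_2 = 2
27 = 2·13 + 1   →  a_3 = 2

2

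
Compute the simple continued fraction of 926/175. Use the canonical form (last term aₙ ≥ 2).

[5; 3, 2, 3, 7]

926 = 5*175 + 51
175 = 3*51 + 22
51 = 2*22 + 7
22 = 3*7 + 1
7 = 7*1 + 0  (stop)
So 926/175 = [5; 3, 2, 3, 7].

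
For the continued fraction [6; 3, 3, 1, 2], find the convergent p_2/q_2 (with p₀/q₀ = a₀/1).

63/10

Using pₖ = aₖpₖ₋₁ + pₖ₋₂, qₖ = aₖqₖ₋₁ + qₖ₋₂ (with p₋₁=1, p₋₂=0, q₋₁=0, q₋₂=1):
  k=0: a=6, p=6, q=1
  k=1: a=3, p=19, q=3
  k=2: a=3, p=63, q=10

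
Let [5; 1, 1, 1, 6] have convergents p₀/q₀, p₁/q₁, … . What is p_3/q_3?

17/3

Using pₖ = aₖpₖ₋₁ + pₖ₋₂, qₖ = aₖqₖ₋₁ + qₖ₋₂ (with p₋₁=1, p₋₂=0, q₋₁=0, q₋₂=1):
  k=0: a=5, p=5, q=1
  k=1: a=1, p=6, q=1
  k=2: a=1, p=11, q=2
  k=3: a=1, p=17, q=3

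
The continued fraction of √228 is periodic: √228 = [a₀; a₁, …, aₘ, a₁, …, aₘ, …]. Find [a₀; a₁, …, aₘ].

a₀ = ⌊√228⌋ = 15.

[15; 10, 30]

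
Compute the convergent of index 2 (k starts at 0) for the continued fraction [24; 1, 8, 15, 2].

Using pₖ = aₖpₖ₋₁ + pₖ₋₂, qₖ = aₖqₖ₋₁ + qₖ₋₂ (with p₋₁=1, p₋₂=0, q₋₁=0, q₋₂=1):
  k=0: a=24, p=24, q=1
  k=1: a=1, p=25, q=1
  k=2: a=8, p=224, q=9

224/9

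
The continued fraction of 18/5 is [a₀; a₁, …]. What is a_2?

18 = 3·5 + 3   →  a_0 = 3
5 = 1·3 + 2   →  a_1 = 1
3 = 1·2 + 1   →  a_2 = 1

1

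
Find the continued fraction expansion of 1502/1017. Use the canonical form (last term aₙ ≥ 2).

[1; 2, 10, 3, 7, 2]

1502 = 1*1017 + 485
1017 = 2*485 + 47
485 = 10*47 + 15
47 = 3*15 + 2
15 = 7*2 + 1
2 = 2*1 + 0  (stop)
So 1502/1017 = [1; 2, 10, 3, 7, 2].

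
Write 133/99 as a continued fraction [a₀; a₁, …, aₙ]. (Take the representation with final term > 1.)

133 = 1*99 + 34
99 = 2*34 + 31
34 = 1*31 + 3
31 = 10*3 + 1
3 = 3*1 + 0  (stop)
So 133/99 = [1; 2, 1, 10, 3].

[1; 2, 1, 10, 3]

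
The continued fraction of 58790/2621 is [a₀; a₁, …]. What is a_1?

2

58790 = 22·2621 + 1128   →  a_0 = 22
2621 = 2·1128 + 365   →  a_1 = 2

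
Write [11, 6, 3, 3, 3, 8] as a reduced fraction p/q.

19271/1727

Fold from the inside: start with 8/1.
  3 + 1/8 = 25/8
  3 + 8/25 = 83/25
  3 + 25/83 = 274/83
  6 + 83/274 = 1727/274
  11 + 274/1727 = 19271/1727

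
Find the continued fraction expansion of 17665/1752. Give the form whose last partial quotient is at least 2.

17665 = 10×1752 + 145
1752 = 12×145 + 12
145 = 12×12 + 1
12 = 12×1 + 0  (stop)
So 17665/1752 = [10; 12, 12, 12].

[10; 12, 12, 12]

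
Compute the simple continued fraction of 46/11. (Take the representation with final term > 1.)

46 = 4×11 + 2
11 = 5×2 + 1
2 = 2×1 + 0  (stop)
So 46/11 = [4; 5, 2].

[4; 5, 2]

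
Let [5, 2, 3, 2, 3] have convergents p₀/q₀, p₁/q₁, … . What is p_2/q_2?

Using pₖ = aₖpₖ₋₁ + pₖ₋₂, qₖ = aₖqₖ₋₁ + qₖ₋₂ (with p₋₁=1, p₋₂=0, q₋₁=0, q₋₂=1):
  k=0: a=5, p=5, q=1
  k=1: a=2, p=11, q=2
  k=2: a=3, p=38, q=7

38/7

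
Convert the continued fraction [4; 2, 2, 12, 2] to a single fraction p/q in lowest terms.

568/129

Fold from the inside: start with 2/1.
  12 + 1/2 = 25/2
  2 + 2/25 = 52/25
  2 + 25/52 = 129/52
  4 + 52/129 = 568/129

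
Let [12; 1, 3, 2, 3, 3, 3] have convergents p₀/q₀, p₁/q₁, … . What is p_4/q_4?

396/31

Using pₖ = aₖpₖ₋₁ + pₖ₋₂, qₖ = aₖqₖ₋₁ + qₖ₋₂ (with p₋₁=1, p₋₂=0, q₋₁=0, q₋₂=1):
  k=0: a=12, p=12, q=1
  k=1: a=1, p=13, q=1
  k=2: a=3, p=51, q=4
  k=3: a=2, p=115, q=9
  k=4: a=3, p=396, q=31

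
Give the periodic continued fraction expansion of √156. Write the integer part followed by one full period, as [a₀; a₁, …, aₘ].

[12; 2, 24]

a₀ = ⌊√156⌋ = 12.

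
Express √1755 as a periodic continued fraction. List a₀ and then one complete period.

[41; 1, 8, 3, 8, 1, 82]

a₀ = ⌊√1755⌋ = 41.
With m₀=0, d₀=1 and mₖ₊₁ = dₖaₖ − mₖ, dₖ₊₁ = (n − mₖ₊₁²)/dₖ, aₖ₊₁ = ⌊(a₀+mₖ₊₁)/dₖ₊₁⌋:
  k=1: m=41, d=74, a=1
  k=2: m=33, d=9, a=8
  k=3: m=39, d=26, a=3
  k=4: m=39, d=9, a=8
  k=5: m=33, d=74, a=1
  k=6: m=41, d=1, a=82
d=1 and a=2a₀=82 at k=6, so the next step gives (m, d) = (41, 74) again — its k=1 value — and the period has length 6.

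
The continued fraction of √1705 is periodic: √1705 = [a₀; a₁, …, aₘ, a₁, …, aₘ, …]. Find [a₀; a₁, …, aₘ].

[41; 3, 2, 3, 82]

a₀ = ⌊√1705⌋ = 41.
With m₀=0, d₀=1 and mₖ₊₁ = dₖaₖ − mₖ, dₖ₊₁ = (n − mₖ₊₁²)/dₖ, aₖ₊₁ = ⌊(a₀+mₖ₊₁)/dₖ₊₁⌋:
  k=1: m=41, d=24, a=3
  k=2: m=31, d=31, a=2
  k=3: m=31, d=24, a=3
  k=4: m=41, d=1, a=82
d=1 and a=2a₀=82 at k=4, so the next step gives (m, d) = (41, 24) again — its k=1 value — and the period has length 4.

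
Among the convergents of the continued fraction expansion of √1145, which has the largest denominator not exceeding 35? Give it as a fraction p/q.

1049/31

√1145 = [33; 1, 5, 5, 1, 66, …] (period length 5).
Convergents:
  p_0/q_0 = 33/1
  p_1/q_1 = 34/1
  p_2/q_2 = 203/6
  p_3/q_3 = 1049/31
  p_4/q_4 = 1252/37
q_3 = 31 ≤ 35 < 37 = q_4, so the answer is 1049/31.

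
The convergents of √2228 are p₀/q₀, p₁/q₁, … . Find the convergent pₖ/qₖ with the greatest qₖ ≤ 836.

√2228 = [47; 4, 1, 22, 1, 4, 94, …] (period length 6).
Convergents:
  p_0/q_0 = 47/1
  p_1/q_1 = 189/4
  p_2/q_2 = 236/5
  p_3/q_3 = 5381/114
  p_4/q_4 = 5617/119
  p_5/q_5 = 27849/590
  p_6/q_6 = 2623423/55579
q_5 = 590 ≤ 836 < 55579 = q_6, so the answer is 27849/590.

27849/590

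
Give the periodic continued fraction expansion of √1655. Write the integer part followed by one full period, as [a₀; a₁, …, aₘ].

a₀ = ⌊√1655⌋ = 40.
With m₀=0, d₀=1 and mₖ₊₁ = dₖaₖ − mₖ, dₖ₊₁ = (n − mₖ₊₁²)/dₖ, aₖ₊₁ = ⌊(a₀+mₖ₊₁)/dₖ₊₁⌋:
  k=1: m=40, d=55, a=1
  k=2: m=15, d=26, a=2
  k=3: m=37, d=11, a=7
  k=4: m=40, d=5, a=16
  k=5: m=40, d=11, a=7
  k=6: m=37, d=26, a=2
  k=7: m=15, d=55, a=1
  k=8: m=40, d=1, a=80
d=1 and a=2a₀=80 at k=8, so the next step gives (m, d) = (40, 55) again — its k=1 value — and the period has length 8.

[40; 1, 2, 7, 16, 7, 2, 1, 80]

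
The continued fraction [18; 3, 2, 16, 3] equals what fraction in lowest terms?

Fold from the inside: start with 3/1.
  16 + 1/3 = 49/3
  2 + 3/49 = 101/49
  3 + 49/101 = 352/101
  18 + 101/352 = 6437/352

6437/352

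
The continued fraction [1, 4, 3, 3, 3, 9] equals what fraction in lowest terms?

1628/1321

Fold from the inside: start with 9/1.
  3 + 1/9 = 28/9
  3 + 9/28 = 93/28
  3 + 28/93 = 307/93
  4 + 93/307 = 1321/307
  1 + 307/1321 = 1628/1321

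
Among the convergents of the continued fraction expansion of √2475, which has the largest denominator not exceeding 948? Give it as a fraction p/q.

19850/399

√2475 = [49; 1, 2, 1, 98, …] (period length 4).
Convergents:
  p_0/q_0 = 49/1
  p_1/q_1 = 50/1
  p_2/q_2 = 149/3
  p_3/q_3 = 199/4
  p_4/q_4 = 19651/395
  p_5/q_5 = 19850/399
  p_6/q_6 = 59351/1193
q_5 = 399 ≤ 948 < 1193 = q_6, so the answer is 19850/399.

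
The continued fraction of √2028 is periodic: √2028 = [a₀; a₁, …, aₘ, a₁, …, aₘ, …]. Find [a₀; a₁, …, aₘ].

[45; 30, 90]

a₀ = ⌊√2028⌋ = 45.
With m₀=0, d₀=1 and mₖ₊₁ = dₖaₖ − mₖ, dₖ₊₁ = (n − mₖ₊₁²)/dₖ, aₖ₊₁ = ⌊(a₀+mₖ₊₁)/dₖ₊₁⌋:
  k=1: m=45, d=3, a=30
  k=2: m=45, d=1, a=90
d=1 and a=2a₀=90 at k=2, so the next step gives (m, d) = (45, 3) again — its k=1 value — and the period has length 2.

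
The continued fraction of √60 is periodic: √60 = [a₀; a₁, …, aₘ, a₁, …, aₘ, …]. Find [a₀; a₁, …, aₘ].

a₀ = ⌊√60⌋ = 7.
With m₀=0, d₀=1 and mₖ₊₁ = dₖaₖ − mₖ, dₖ₊₁ = (n − mₖ₊₁²)/dₖ, aₖ₊₁ = ⌊(a₀+mₖ₊₁)/dₖ₊₁⌋:
  k=1: m=7, d=11, a=1
  k=2: m=4, d=4, a=2
  k=3: m=4, d=11, a=1
  k=4: m=7, d=1, a=14
d=1 and a=2a₀=14 at k=4, so the next step gives (m, d) = (7, 11) again — its k=1 value — and the period has length 4.

[7; 1, 2, 1, 14]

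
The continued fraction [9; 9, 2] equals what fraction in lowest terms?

Fold from the inside: start with 2/1.
  9 + 1/2 = 19/2
  9 + 2/19 = 173/19

173/19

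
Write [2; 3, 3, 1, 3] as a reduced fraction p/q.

Fold from the inside: start with 3/1.
  1 + 1/3 = 4/3
  3 + 3/4 = 15/4
  3 + 4/15 = 49/15
  2 + 15/49 = 113/49

113/49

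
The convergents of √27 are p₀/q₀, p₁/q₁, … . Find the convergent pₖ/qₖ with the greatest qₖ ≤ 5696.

√27 = [5; 5, 10, …] (period length 2).
Convergents:
  p_0/q_0 = 5/1
  p_1/q_1 = 26/5
  p_2/q_2 = 265/51
  p_3/q_3 = 1351/260
  p_4/q_4 = 13775/2651
  p_5/q_5 = 70226/13515
q_4 = 2651 ≤ 5696 < 13515 = q_5, so the answer is 13775/2651.

13775/2651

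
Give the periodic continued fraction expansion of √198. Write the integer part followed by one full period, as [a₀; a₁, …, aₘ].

a₀ = ⌊√198⌋ = 14.
With m₀=0, d₀=1 and mₖ₊₁ = dₖaₖ − mₖ, dₖ₊₁ = (n − mₖ₊₁²)/dₖ, aₖ₊₁ = ⌊(a₀+mₖ₊₁)/dₖ₊₁⌋:
  k=1: m=14, d=2, a=14
  k=2: m=14, d=1, a=28
d=1 and a=2a₀=28 at k=2, so the next step gives (m, d) = (14, 2) again — its k=1 value — and the period has length 2.

[14; 14, 28]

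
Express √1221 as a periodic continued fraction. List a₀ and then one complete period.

[34; 1, 16, 2, 16, 1, 68]

a₀ = ⌊√1221⌋ = 34.
With m₀=0, d₀=1 and mₖ₊₁ = dₖaₖ − mₖ, dₖ₊₁ = (n − mₖ₊₁²)/dₖ, aₖ₊₁ = ⌊(a₀+mₖ₊₁)/dₖ₊₁⌋:
  k=1: m=34, d=65, a=1
  k=2: m=31, d=4, a=16
  k=3: m=33, d=33, a=2
  k=4: m=33, d=4, a=16
  k=5: m=31, d=65, a=1
  k=6: m=34, d=1, a=68
d=1 and a=2a₀=68 at k=6, so the next step gives (m, d) = (34, 65) again — its k=1 value — and the period has length 6.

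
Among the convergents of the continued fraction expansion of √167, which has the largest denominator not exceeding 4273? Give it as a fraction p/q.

√167 = [12; 1, 11, 1, 24, …] (period length 4).
Convergents:
  p_0/q_0 = 12/1
  p_1/q_1 = 13/1
  p_2/q_2 = 155/12
  p_3/q_3 = 168/13
  p_4/q_4 = 4187/324
  p_5/q_5 = 4355/337
  p_6/q_6 = 52092/4031
  p_7/q_7 = 56447/4368
q_6 = 4031 ≤ 4273 < 4368 = q_7, so the answer is 52092/4031.

52092/4031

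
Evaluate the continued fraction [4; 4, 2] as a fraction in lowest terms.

Fold from the inside: start with 2/1.
  4 + 1/2 = 9/2
  4 + 2/9 = 38/9

38/9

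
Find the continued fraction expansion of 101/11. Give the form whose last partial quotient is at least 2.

[9; 5, 2]

101 = 9·11 + 2
11 = 5·2 + 1
2 = 2·1 + 0  (stop)
So 101/11 = [9; 5, 2].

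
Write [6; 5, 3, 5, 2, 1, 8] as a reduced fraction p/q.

Fold from the inside: start with 8/1.
  1 + 1/8 = 9/8
  2 + 8/9 = 26/9
  5 + 9/26 = 139/26
  3 + 26/139 = 443/139
  5 + 139/443 = 2354/443
  6 + 443/2354 = 14567/2354

14567/2354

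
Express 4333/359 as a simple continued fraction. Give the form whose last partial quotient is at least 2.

4333 = 12·359 + 25
359 = 14·25 + 9
25 = 2·9 + 7
9 = 1·7 + 2
7 = 3·2 + 1
2 = 2·1 + 0  (stop)
So 4333/359 = [12; 14, 2, 1, 3, 2].

[12; 14, 2, 1, 3, 2]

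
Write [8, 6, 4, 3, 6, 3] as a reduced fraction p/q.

Using pₖ = aₖpₖ₋₁ + pₖ₋₂ and qₖ = aₖqₖ₋₁ + qₖ₋₂:
  k=0: a=8, p=8, q=1
  k=1: a=6, p=49, q=6
  k=2: a=4, p=204, q=25
  k=3: a=3, p=661, q=81
  k=4: a=6, p=4170, q=511
  k=5: a=3, p=13171, q=1614

13171/1614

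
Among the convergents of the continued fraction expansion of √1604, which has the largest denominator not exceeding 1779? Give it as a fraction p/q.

√1604 = [40; 20, 80, …] (period length 2).
Convergents:
  p_0/q_0 = 40/1
  p_1/q_1 = 801/20
  p_2/q_2 = 64120/1601
  p_3/q_3 = 1283201/32040
q_2 = 1601 ≤ 1779 < 32040 = q_3, so the answer is 64120/1601.

64120/1601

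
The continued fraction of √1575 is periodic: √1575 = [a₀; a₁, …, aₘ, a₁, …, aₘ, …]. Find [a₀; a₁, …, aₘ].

[39; 1, 2, 5, 2, 1, 78]

a₀ = ⌊√1575⌋ = 39.
With m₀=0, d₀=1 and mₖ₊₁ = dₖaₖ − mₖ, dₖ₊₁ = (n − mₖ₊₁²)/dₖ, aₖ₊₁ = ⌊(a₀+mₖ₊₁)/dₖ₊₁⌋:
  k=1: m=39, d=54, a=1
  k=2: m=15, d=25, a=2
  k=3: m=35, d=14, a=5
  k=4: m=35, d=25, a=2
  k=5: m=15, d=54, a=1
  k=6: m=39, d=1, a=78
d=1 and a=2a₀=78 at k=6, so the next step gives (m, d) = (39, 54) again — its k=1 value — and the period has length 6.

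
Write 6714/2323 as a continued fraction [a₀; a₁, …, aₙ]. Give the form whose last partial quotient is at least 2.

[2; 1, 8, 9, 9, 3]

6714 = 2*2323 + 2068
2323 = 1*2068 + 255
2068 = 8*255 + 28
255 = 9*28 + 3
28 = 9*3 + 1
3 = 3*1 + 0  (stop)
So 6714/2323 = [2; 1, 8, 9, 9, 3].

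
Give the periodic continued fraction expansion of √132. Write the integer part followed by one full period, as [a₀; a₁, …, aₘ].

a₀ = ⌊√132⌋ = 11.
With m₀=0, d₀=1 and mₖ₊₁ = dₖaₖ − mₖ, dₖ₊₁ = (n − mₖ₊₁²)/dₖ, aₖ₊₁ = ⌊(a₀+mₖ₊₁)/dₖ₊₁⌋:
  k=1: m=11, d=11, a=2
  k=2: m=11, d=1, a=22
d=1 and a=2a₀=22 at k=2, so the next step gives (m, d) = (11, 11) again — its k=1 value — and the period has length 2.

[11; 2, 22]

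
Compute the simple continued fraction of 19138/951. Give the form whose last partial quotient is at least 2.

19138 = 20*951 + 118
951 = 8*118 + 7
118 = 16*7 + 6
7 = 1*6 + 1
6 = 6*1 + 0  (stop)
So 19138/951 = [20; 8, 16, 1, 6].

[20; 8, 16, 1, 6]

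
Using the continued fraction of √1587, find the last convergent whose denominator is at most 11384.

159269/3998

√1587 = [39; 1, 5, 7, 13, 7, 5, 1, 78, …] (period length 8).
Convergents:
  p_0/q_0 = 39/1
  p_1/q_1 = 40/1
  p_2/q_2 = 239/6
  p_3/q_3 = 1713/43
  p_4/q_4 = 22508/565
  p_5/q_5 = 159269/3998
  p_6/q_6 = 818853/20555
q_5 = 3998 ≤ 11384 < 20555 = q_6, so the answer is 159269/3998.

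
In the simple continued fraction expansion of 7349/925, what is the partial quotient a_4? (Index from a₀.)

3

7349 = 7·925 + 874   →  a_0 = 7
925 = 1·874 + 51   →  a_1 = 1
874 = 17·51 + 7   →  a_2 = 17
51 = 7·7 + 2   →  a_3 = 7
7 = 3·2 + 1   →  a_4 = 3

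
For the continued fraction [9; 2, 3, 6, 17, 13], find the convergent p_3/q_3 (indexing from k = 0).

Using pₖ = aₖpₖ₋₁ + pₖ₋₂, qₖ = aₖqₖ₋₁ + qₖ₋₂ (with p₋₁=1, p₋₂=0, q₋₁=0, q₋₂=1):
  k=0: a=9, p=9, q=1
  k=1: a=2, p=19, q=2
  k=2: a=3, p=66, q=7
  k=3: a=6, p=415, q=44

415/44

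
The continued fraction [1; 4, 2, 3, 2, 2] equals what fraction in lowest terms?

212/173

Fold from the inside: start with 2/1.
  2 + 1/2 = 5/2
  3 + 2/5 = 17/5
  2 + 5/17 = 39/17
  4 + 17/39 = 173/39
  1 + 39/173 = 212/173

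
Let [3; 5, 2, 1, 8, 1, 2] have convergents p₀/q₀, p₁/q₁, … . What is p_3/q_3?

Using pₖ = aₖpₖ₋₁ + pₖ₋₂, qₖ = aₖqₖ₋₁ + qₖ₋₂ (with p₋₁=1, p₋₂=0, q₋₁=0, q₋₂=1):
  k=0: a=3, p=3, q=1
  k=1: a=5, p=16, q=5
  k=2: a=2, p=35, q=11
  k=3: a=1, p=51, q=16

51/16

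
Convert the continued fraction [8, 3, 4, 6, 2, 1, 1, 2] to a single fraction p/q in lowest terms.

Using pₖ = aₖpₖ₋₁ + pₖ₋₂ and qₖ = aₖqₖ₋₁ + qₖ₋₂:
  k=0: a=8, p=8, q=1
  k=1: a=3, p=25, q=3
  k=2: a=4, p=108, q=13
  k=3: a=6, p=673, q=81
  k=4: a=2, p=1454, q=175
  k=5: a=1, p=2127, q=256
  k=6: a=1, p=3581, q=431
  k=7: a=2, p=9289, q=1118

9289/1118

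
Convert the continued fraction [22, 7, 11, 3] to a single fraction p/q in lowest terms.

5336/241

Fold from the inside: start with 3/1.
  11 + 1/3 = 34/3
  7 + 3/34 = 241/34
  22 + 34/241 = 5336/241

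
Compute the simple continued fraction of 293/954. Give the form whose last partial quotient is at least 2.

293 = 0×954 + 293
954 = 3×293 + 75
293 = 3×75 + 68
75 = 1×68 + 7
68 = 9×7 + 5
7 = 1×5 + 2
5 = 2×2 + 1
2 = 2×1 + 0  (stop)
So 293/954 = [0; 3, 3, 1, 9, 1, 2, 2].

[0; 3, 3, 1, 9, 1, 2, 2]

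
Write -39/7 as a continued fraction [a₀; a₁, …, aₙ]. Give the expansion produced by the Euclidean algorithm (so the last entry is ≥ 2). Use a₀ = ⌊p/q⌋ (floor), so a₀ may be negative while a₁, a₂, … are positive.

[-6; 2, 3]

-39 = -6·7 + 3
7 = 2·3 + 1
3 = 3·1 + 0  (stop)
So -39/7 = [-6; 2, 3].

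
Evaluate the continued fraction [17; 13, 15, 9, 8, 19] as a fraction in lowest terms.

4706378/275605

Fold from the inside: start with 19/1.
  8 + 1/19 = 153/19
  9 + 19/153 = 1396/153
  15 + 153/1396 = 21093/1396
  13 + 1396/21093 = 275605/21093
  17 + 21093/275605 = 4706378/275605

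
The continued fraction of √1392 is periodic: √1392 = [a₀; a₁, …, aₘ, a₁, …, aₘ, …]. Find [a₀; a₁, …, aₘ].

a₀ = ⌊√1392⌋ = 37.
With m₀=0, d₀=1 and mₖ₊₁ = dₖaₖ − mₖ, dₖ₊₁ = (n − mₖ₊₁²)/dₖ, aₖ₊₁ = ⌊(a₀+mₖ₊₁)/dₖ₊₁⌋:
  k=1: m=37, d=23, a=3
  k=2: m=32, d=16, a=4
  k=3: m=32, d=23, a=3
  k=4: m=37, d=1, a=74
d=1 and a=2a₀=74 at k=4, so the next step gives (m, d) = (37, 23) again — its k=1 value — and the period has length 4.

[37; 3, 4, 3, 74]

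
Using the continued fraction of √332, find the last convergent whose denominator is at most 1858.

13447/738

√332 = [18; 4, 1, 1, 8, 1, 1, 4, 36, …] (period length 8).
Convergents:
  p_0/q_0 = 18/1
  p_1/q_1 = 73/4
  p_2/q_2 = 91/5
  p_3/q_3 = 164/9
  p_4/q_4 = 1403/77
  p_5/q_5 = 1567/86
  p_6/q_6 = 2970/163
  p_7/q_7 = 13447/738
  p_8/q_8 = 487062/26731
q_7 = 738 ≤ 1858 < 26731 = q_8, so the answer is 13447/738.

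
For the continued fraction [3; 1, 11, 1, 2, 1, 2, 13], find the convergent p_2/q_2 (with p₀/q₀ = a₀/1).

Using pₖ = aₖpₖ₋₁ + pₖ₋₂, qₖ = aₖqₖ₋₁ + qₖ₋₂ (with p₋₁=1, p₋₂=0, q₋₁=0, q₋₂=1):
  k=0: a=3, p=3, q=1
  k=1: a=1, p=4, q=1
  k=2: a=11, p=47, q=12

47/12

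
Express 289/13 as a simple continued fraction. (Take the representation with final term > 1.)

[22; 4, 3]

289 = 22×13 + 3
13 = 4×3 + 1
3 = 3×1 + 0  (stop)
So 289/13 = [22; 4, 3].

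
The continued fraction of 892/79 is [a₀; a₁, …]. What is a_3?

3

892 = 11·79 + 23   →  a_0 = 11
79 = 3·23 + 10   →  a_1 = 3
23 = 2·10 + 3   →  a_2 = 2
10 = 3·3 + 1   →  a_3 = 3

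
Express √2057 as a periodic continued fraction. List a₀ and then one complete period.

[45; 2, 1, 4, 1, 2, 90]

a₀ = ⌊√2057⌋ = 45.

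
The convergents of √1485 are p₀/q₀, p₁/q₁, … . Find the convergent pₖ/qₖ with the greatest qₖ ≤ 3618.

83661/2171

√1485 = [38; 1, 1, 6, 1, 1, 76, …] (period length 6).
Convergents:
  p_0/q_0 = 38/1
  p_1/q_1 = 39/1
  p_2/q_2 = 77/2
  p_3/q_3 = 501/13
  p_4/q_4 = 578/15
  p_5/q_5 = 1079/28
  p_6/q_6 = 82582/2143
  p_7/q_7 = 83661/2171
  p_8/q_8 = 166243/4314
q_7 = 2171 ≤ 3618 < 4314 = q_8, so the answer is 83661/2171.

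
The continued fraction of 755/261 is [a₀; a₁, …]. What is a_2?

755 = 2·261 + 233   →  a_0 = 2
261 = 1·233 + 28   →  a_1 = 1
233 = 8·28 + 9   →  a_2 = 8

8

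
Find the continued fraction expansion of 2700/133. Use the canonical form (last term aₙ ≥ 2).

[20; 3, 3, 13]

2700 = 20×133 + 40
133 = 3×40 + 13
40 = 3×13 + 1
13 = 13×1 + 0  (stop)
So 2700/133 = [20; 3, 3, 13].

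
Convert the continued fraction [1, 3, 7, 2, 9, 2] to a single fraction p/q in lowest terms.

1236/937

Fold from the inside: start with 2/1.
  9 + 1/2 = 19/2
  2 + 2/19 = 40/19
  7 + 19/40 = 299/40
  3 + 40/299 = 937/299
  1 + 299/937 = 1236/937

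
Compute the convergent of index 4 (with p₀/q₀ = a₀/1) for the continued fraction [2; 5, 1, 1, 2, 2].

Using pₖ = aₖpₖ₋₁ + pₖ₋₂, qₖ = aₖqₖ₋₁ + qₖ₋₂ (with p₋₁=1, p₋₂=0, q₋₁=0, q₋₂=1):
  k=0: a=2, p=2, q=1
  k=1: a=5, p=11, q=5
  k=2: a=1, p=13, q=6
  k=3: a=1, p=24, q=11
  k=4: a=2, p=61, q=28

61/28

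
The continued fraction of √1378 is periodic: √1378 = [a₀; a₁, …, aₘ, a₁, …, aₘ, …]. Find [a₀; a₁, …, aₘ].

a₀ = ⌊√1378⌋ = 37.
With m₀=0, d₀=1 and mₖ₊₁ = dₖaₖ − mₖ, dₖ₊₁ = (n − mₖ₊₁²)/dₖ, aₖ₊₁ = ⌊(a₀+mₖ₊₁)/dₖ₊₁⌋:
  k=1: m=37, d=9, a=8
  k=2: m=35, d=17, a=4
  k=3: m=33, d=17, a=4
  k=4: m=35, d=9, a=8
  k=5: m=37, d=1, a=74
d=1 and a=2a₀=74 at k=5, so the next step gives (m, d) = (37, 9) again — its k=1 value — and the period has length 5.

[37; 8, 4, 4, 8, 74]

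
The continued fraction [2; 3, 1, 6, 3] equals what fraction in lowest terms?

192/85

Fold from the inside: start with 3/1.
  6 + 1/3 = 19/3
  1 + 3/19 = 22/19
  3 + 19/22 = 85/22
  2 + 22/85 = 192/85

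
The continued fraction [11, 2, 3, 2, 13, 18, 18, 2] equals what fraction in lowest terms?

1649383/144212

Using pₖ = aₖpₖ₋₁ + pₖ₋₂ and qₖ = aₖqₖ₋₁ + qₖ₋₂:
  k=0: a=11, p=11, q=1
  k=1: a=2, p=23, q=2
  k=2: a=3, p=80, q=7
  k=3: a=2, p=183, q=16
  k=4: a=13, p=2459, q=215
  k=5: a=18, p=44445, q=3886
  k=6: a=18, p=802469, q=70163
  k=7: a=2, p=1649383, q=144212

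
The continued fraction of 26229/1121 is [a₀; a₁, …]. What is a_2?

1

26229 = 23·1121 + 446   →  a_0 = 23
1121 = 2·446 + 229   →  a_1 = 2
446 = 1·229 + 217   →  a_2 = 1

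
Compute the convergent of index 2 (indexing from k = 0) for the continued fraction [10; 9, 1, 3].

101/10

Using pₖ = aₖpₖ₋₁ + pₖ₋₂, qₖ = aₖqₖ₋₁ + qₖ₋₂ (with p₋₁=1, p₋₂=0, q₋₁=0, q₋₂=1):
  k=0: a=10, p=10, q=1
  k=1: a=9, p=91, q=9
  k=2: a=1, p=101, q=10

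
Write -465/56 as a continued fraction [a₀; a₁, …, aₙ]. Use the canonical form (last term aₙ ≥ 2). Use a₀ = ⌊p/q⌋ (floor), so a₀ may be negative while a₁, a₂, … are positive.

[-9; 1, 2, 3, 2, 2]

-465 = -9·56 + 39
56 = 1·39 + 17
39 = 2·17 + 5
17 = 3·5 + 2
5 = 2·2 + 1
2 = 2·1 + 0  (stop)
So -465/56 = [-9; 1, 2, 3, 2, 2].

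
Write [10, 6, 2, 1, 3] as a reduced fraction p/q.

711/70

Fold from the inside: start with 3/1.
  1 + 1/3 = 4/3
  2 + 3/4 = 11/4
  6 + 4/11 = 70/11
  10 + 11/70 = 711/70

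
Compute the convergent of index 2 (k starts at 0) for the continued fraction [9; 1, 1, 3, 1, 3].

19/2

Using pₖ = aₖpₖ₋₁ + pₖ₋₂, qₖ = aₖqₖ₋₁ + qₖ₋₂ (with p₋₁=1, p₋₂=0, q₋₁=0, q₋₂=1):
  k=0: a=9, p=9, q=1
  k=1: a=1, p=10, q=1
  k=2: a=1, p=19, q=2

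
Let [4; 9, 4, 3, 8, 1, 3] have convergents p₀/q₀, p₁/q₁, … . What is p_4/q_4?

Using pₖ = aₖpₖ₋₁ + pₖ₋₂, qₖ = aₖqₖ₋₁ + qₖ₋₂ (with p₋₁=1, p₋₂=0, q₋₁=0, q₋₂=1):
  k=0: a=4, p=4, q=1
  k=1: a=9, p=37, q=9
  k=2: a=4, p=152, q=37
  k=3: a=3, p=493, q=120
  k=4: a=8, p=4096, q=997

4096/997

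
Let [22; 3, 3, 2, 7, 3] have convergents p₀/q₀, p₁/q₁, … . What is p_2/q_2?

Using pₖ = aₖpₖ₋₁ + pₖ₋₂, qₖ = aₖqₖ₋₁ + qₖ₋₂ (with p₋₁=1, p₋₂=0, q₋₁=0, q₋₂=1):
  k=0: a=22, p=22, q=1
  k=1: a=3, p=67, q=3
  k=2: a=3, p=223, q=10

223/10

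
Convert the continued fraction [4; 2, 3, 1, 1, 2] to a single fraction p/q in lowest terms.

182/41

Fold from the inside: start with 2/1.
  1 + 1/2 = 3/2
  1 + 2/3 = 5/3
  3 + 3/5 = 18/5
  2 + 5/18 = 41/18
  4 + 18/41 = 182/41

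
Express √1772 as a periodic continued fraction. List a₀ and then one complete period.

[42; 10, 1, 1, 20, 1, 1, 10, 84]

a₀ = ⌊√1772⌋ = 42.
With m₀=0, d₀=1 and mₖ₊₁ = dₖaₖ − mₖ, dₖ₊₁ = (n − mₖ₊₁²)/dₖ, aₖ₊₁ = ⌊(a₀+mₖ₊₁)/dₖ₊₁⌋:
  k=1: m=42, d=8, a=10
  k=2: m=38, d=41, a=1
  k=3: m=3, d=43, a=1
  k=4: m=40, d=4, a=20
  k=5: m=40, d=43, a=1
  k=6: m=3, d=41, a=1
  k=7: m=38, d=8, a=10
  k=8: m=42, d=1, a=84
d=1 and a=2a₀=84 at k=8, so the next step gives (m, d) = (42, 8) again — its k=1 value — and the period has length 8.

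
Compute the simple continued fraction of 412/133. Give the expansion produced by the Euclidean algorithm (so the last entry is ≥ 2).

[3; 10, 4, 3]

412 = 3*133 + 13
133 = 10*13 + 3
13 = 4*3 + 1
3 = 3*1 + 0  (stop)
So 412/133 = [3; 10, 4, 3].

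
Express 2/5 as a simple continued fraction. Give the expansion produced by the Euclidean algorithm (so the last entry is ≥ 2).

2 = 0·5 + 2
5 = 2·2 + 1
2 = 2·1 + 0  (stop)
So 2/5 = [0; 2, 2].

[0; 2, 2]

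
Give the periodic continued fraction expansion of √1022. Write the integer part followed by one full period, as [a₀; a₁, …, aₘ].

[31; 1, 30, 1, 62]

a₀ = ⌊√1022⌋ = 31.
With m₀=0, d₀=1 and mₖ₊₁ = dₖaₖ − mₖ, dₖ₊₁ = (n − mₖ₊₁²)/dₖ, aₖ₊₁ = ⌊(a₀+mₖ₊₁)/dₖ₊₁⌋:
  k=1: m=31, d=61, a=1
  k=2: m=30, d=2, a=30
  k=3: m=30, d=61, a=1
  k=4: m=31, d=1, a=62
d=1 and a=2a₀=62 at k=4, so the next step gives (m, d) = (31, 61) again — its k=1 value — and the period has length 4.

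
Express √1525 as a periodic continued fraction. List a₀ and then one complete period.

[39; 19, 1, 1, 19, 78]

a₀ = ⌊√1525⌋ = 39.
With m₀=0, d₀=1 and mₖ₊₁ = dₖaₖ − mₖ, dₖ₊₁ = (n − mₖ₊₁²)/dₖ, aₖ₊₁ = ⌊(a₀+mₖ₊₁)/dₖ₊₁⌋:
  k=1: m=39, d=4, a=19
  k=2: m=37, d=39, a=1
  k=3: m=2, d=39, a=1
  k=4: m=37, d=4, a=19
  k=5: m=39, d=1, a=78
d=1 and a=2a₀=78 at k=5, so the next step gives (m, d) = (39, 4) again — its k=1 value — and the period has length 5.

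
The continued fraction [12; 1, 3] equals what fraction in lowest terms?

Using pₖ = aₖpₖ₋₁ + pₖ₋₂ and qₖ = aₖqₖ₋₁ + qₖ₋₂:
  k=0: a=12, p=12, q=1
  k=1: a=1, p=13, q=1
  k=2: a=3, p=51, q=4

51/4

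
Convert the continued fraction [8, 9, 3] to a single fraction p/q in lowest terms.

227/28

Fold from the inside: start with 3/1.
  9 + 1/3 = 28/3
  8 + 3/28 = 227/28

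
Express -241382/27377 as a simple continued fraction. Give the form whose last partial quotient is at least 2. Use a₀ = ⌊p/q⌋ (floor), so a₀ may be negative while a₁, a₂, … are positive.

[-9; 5, 2, 6, 3, 17, 7]

-241382 = -9*27377 + 5011
27377 = 5*5011 + 2322
5011 = 2*2322 + 367
2322 = 6*367 + 120
367 = 3*120 + 7
120 = 17*7 + 1
7 = 7*1 + 0  (stop)
So -241382/27377 = [-9; 5, 2, 6, 3, 17, 7].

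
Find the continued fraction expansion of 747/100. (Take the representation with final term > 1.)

[7; 2, 7, 1, 5]

747 = 7×100 + 47
100 = 2×47 + 6
47 = 7×6 + 5
6 = 1×5 + 1
5 = 5×1 + 0  (stop)
So 747/100 = [7; 2, 7, 1, 5].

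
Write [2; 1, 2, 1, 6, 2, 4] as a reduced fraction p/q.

Using pₖ = aₖpₖ₋₁ + pₖ₋₂ and qₖ = aₖqₖ₋₁ + qₖ₋₂:
  k=0: a=2, p=2, q=1
  k=1: a=1, p=3, q=1
  k=2: a=2, p=8, q=3
  k=3: a=1, p=11, q=4
  k=4: a=6, p=74, q=27
  k=5: a=2, p=159, q=58
  k=6: a=4, p=710, q=259

710/259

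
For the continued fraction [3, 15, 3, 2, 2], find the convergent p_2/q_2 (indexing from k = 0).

Using pₖ = aₖpₖ₋₁ + pₖ₋₂, qₖ = aₖqₖ₋₁ + qₖ₋₂ (with p₋₁=1, p₋₂=0, q₋₁=0, q₋₂=1):
  k=0: a=3, p=3, q=1
  k=1: a=15, p=46, q=15
  k=2: a=3, p=141, q=46

141/46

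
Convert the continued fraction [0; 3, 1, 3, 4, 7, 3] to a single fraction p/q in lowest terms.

Fold from the inside: start with 3/1.
  7 + 1/3 = 22/3
  4 + 3/22 = 91/22
  3 + 22/91 = 295/91
  1 + 91/295 = 386/295
  3 + 295/386 = 1453/386
  0 + 386/1453 = 386/1453

386/1453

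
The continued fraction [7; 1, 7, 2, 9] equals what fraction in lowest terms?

1269/161

Using pₖ = aₖpₖ₋₁ + pₖ₋₂ and qₖ = aₖqₖ₋₁ + qₖ₋₂:
  k=0: a=7, p=7, q=1
  k=1: a=1, p=8, q=1
  k=2: a=7, p=63, q=8
  k=3: a=2, p=134, q=17
  k=4: a=9, p=1269, q=161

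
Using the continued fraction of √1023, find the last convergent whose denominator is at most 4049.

√1023 = [31; 1, 62, …] (period length 2).
Convergents:
  p_0/q_0 = 31/1
  p_1/q_1 = 32/1
  p_2/q_2 = 2015/63
  p_3/q_3 = 2047/64
  p_4/q_4 = 128929/4031
  p_5/q_5 = 130976/4095
q_4 = 4031 ≤ 4049 < 4095 = q_5, so the answer is 128929/4031.

128929/4031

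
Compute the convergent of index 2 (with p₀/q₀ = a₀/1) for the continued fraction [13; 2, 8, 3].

229/17

Using pₖ = aₖpₖ₋₁ + pₖ₋₂, qₖ = aₖqₖ₋₁ + qₖ₋₂ (with p₋₁=1, p₋₂=0, q₋₁=0, q₋₂=1):
  k=0: a=13, p=13, q=1
  k=1: a=2, p=27, q=2
  k=2: a=8, p=229, q=17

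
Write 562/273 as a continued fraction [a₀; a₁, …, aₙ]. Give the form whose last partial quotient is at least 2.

[2; 17, 16]

562 = 2×273 + 16
273 = 17×16 + 1
16 = 16×1 + 0  (stop)
So 562/273 = [2; 17, 16].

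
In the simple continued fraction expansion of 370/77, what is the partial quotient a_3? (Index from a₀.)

370 = 4·77 + 62   →  a_0 = 4
77 = 1·62 + 15   →  a_1 = 1
62 = 4·15 + 2   →  a_2 = 4
15 = 7·2 + 1   →  a_3 = 7

7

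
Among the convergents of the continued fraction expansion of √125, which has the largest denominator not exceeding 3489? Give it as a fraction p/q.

√125 = [11; 5, 1, 1, 5, 22, …] (period length 5).
Convergents:
  p_0/q_0 = 11/1
  p_1/q_1 = 56/5
  p_2/q_2 = 67/6
  p_3/q_3 = 123/11
  p_4/q_4 = 682/61
  p_5/q_5 = 15127/1353
  p_6/q_6 = 76317/6826
q_5 = 1353 ≤ 3489 < 6826 = q_6, so the answer is 15127/1353.

15127/1353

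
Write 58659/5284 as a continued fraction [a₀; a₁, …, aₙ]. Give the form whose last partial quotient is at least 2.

[11; 9, 1, 7, 9, 2, 3]

58659 = 11·5284 + 535
5284 = 9·535 + 469
535 = 1·469 + 66
469 = 7·66 + 7
66 = 9·7 + 3
7 = 2·3 + 1
3 = 3·1 + 0  (stop)
So 58659/5284 = [11; 9, 1, 7, 9, 2, 3].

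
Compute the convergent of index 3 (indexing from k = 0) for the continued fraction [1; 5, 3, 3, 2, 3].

Using pₖ = aₖpₖ₋₁ + pₖ₋₂, qₖ = aₖqₖ₋₁ + qₖ₋₂ (with p₋₁=1, p₋₂=0, q₋₁=0, q₋₂=1):
  k=0: a=1, p=1, q=1
  k=1: a=5, p=6, q=5
  k=2: a=3, p=19, q=16
  k=3: a=3, p=63, q=53

63/53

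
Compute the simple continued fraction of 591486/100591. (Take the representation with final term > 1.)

[5; 1, 7, 2, 1, 14, 17, 16]

591486 = 5·100591 + 88531
100591 = 1·88531 + 12060
88531 = 7·12060 + 4111
12060 = 2·4111 + 3838
4111 = 1·3838 + 273
3838 = 14·273 + 16
273 = 17·16 + 1
16 = 16·1 + 0  (stop)
So 591486/100591 = [5; 1, 7, 2, 1, 14, 17, 16].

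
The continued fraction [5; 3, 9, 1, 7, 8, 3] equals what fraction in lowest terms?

33095/6218

Using pₖ = aₖpₖ₋₁ + pₖ₋₂ and qₖ = aₖqₖ₋₁ + qₖ₋₂:
  k=0: a=5, p=5, q=1
  k=1: a=3, p=16, q=3
  k=2: a=9, p=149, q=28
  k=3: a=1, p=165, q=31
  k=4: a=7, p=1304, q=245
  k=5: a=8, p=10597, q=1991
  k=6: a=3, p=33095, q=6218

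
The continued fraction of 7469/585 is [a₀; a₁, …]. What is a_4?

7469 = 12·585 + 449   →  a_0 = 12
585 = 1·449 + 136   →  a_1 = 1
449 = 3·136 + 41   →  a_2 = 3
136 = 3·41 + 13   →  a_3 = 3
41 = 3·13 + 2   →  a_4 = 3

3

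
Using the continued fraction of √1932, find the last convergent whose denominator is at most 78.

√1932 = [43; 1, 20, 1, 86, …] (period length 4).
Convergents:
  p_0/q_0 = 43/1
  p_1/q_1 = 44/1
  p_2/q_2 = 923/21
  p_3/q_3 = 967/22
  p_4/q_4 = 84085/1913
q_3 = 22 ≤ 78 < 1913 = q_4, so the answer is 967/22.

967/22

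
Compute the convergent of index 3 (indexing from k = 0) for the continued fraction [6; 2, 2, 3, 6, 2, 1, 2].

Using pₖ = aₖpₖ₋₁ + pₖ₋₂, qₖ = aₖqₖ₋₁ + qₖ₋₂ (with p₋₁=1, p₋₂=0, q₋₁=0, q₋₂=1):
  k=0: a=6, p=6, q=1
  k=1: a=2, p=13, q=2
  k=2: a=2, p=32, q=5
  k=3: a=3, p=109, q=17

109/17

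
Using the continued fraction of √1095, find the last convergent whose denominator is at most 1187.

√1095 = [33; 11, 66, …] (period length 2).
Convergents:
  p_0/q_0 = 33/1
  p_1/q_1 = 364/11
  p_2/q_2 = 24057/727
  p_3/q_3 = 264991/8008
q_2 = 727 ≤ 1187 < 8008 = q_3, so the answer is 24057/727.

24057/727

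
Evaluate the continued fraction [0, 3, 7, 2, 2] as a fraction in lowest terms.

Using pₖ = aₖpₖ₋₁ + pₖ₋₂ and qₖ = aₖqₖ₋₁ + qₖ₋₂:
  k=0: a=0, p=0, q=1
  k=1: a=3, p=1, q=3
  k=2: a=7, p=7, q=22
  k=3: a=2, p=15, q=47
  k=4: a=2, p=37, q=116

37/116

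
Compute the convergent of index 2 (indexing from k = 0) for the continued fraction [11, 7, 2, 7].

167/15

Using pₖ = aₖpₖ₋₁ + pₖ₋₂, qₖ = aₖqₖ₋₁ + qₖ₋₂ (with p₋₁=1, p₋₂=0, q₋₁=0, q₋₂=1):
  k=0: a=11, p=11, q=1
  k=1: a=7, p=78, q=7
  k=2: a=2, p=167, q=15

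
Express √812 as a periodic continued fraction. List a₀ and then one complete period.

[28; 2, 56]

a₀ = ⌊√812⌋ = 28.
With m₀=0, d₀=1 and mₖ₊₁ = dₖaₖ − mₖ, dₖ₊₁ = (n − mₖ₊₁²)/dₖ, aₖ₊₁ = ⌊(a₀+mₖ₊₁)/dₖ₊₁⌋:
  k=1: m=28, d=28, a=2
  k=2: m=28, d=1, a=56
d=1 and a=2a₀=56 at k=2, so the next step gives (m, d) = (28, 28) again — its k=1 value — and the period has length 2.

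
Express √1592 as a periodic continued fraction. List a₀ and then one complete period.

[39; 1, 8, 1, 78]

a₀ = ⌊√1592⌋ = 39.
With m₀=0, d₀=1 and mₖ₊₁ = dₖaₖ − mₖ, dₖ₊₁ = (n − mₖ₊₁²)/dₖ, aₖ₊₁ = ⌊(a₀+mₖ₊₁)/dₖ₊₁⌋:
  k=1: m=39, d=71, a=1
  k=2: m=32, d=8, a=8
  k=3: m=32, d=71, a=1
  k=4: m=39, d=1, a=78
d=1 and a=2a₀=78 at k=4, so the next step gives (m, d) = (39, 71) again — its k=1 value — and the period has length 4.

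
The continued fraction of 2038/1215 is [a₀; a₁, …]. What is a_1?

1

2038 = 1·1215 + 823   →  a_0 = 1
1215 = 1·823 + 392   →  a_1 = 1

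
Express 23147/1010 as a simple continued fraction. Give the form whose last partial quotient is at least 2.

[22; 1, 11, 5, 1, 13]

23147 = 22*1010 + 927
1010 = 1*927 + 83
927 = 11*83 + 14
83 = 5*14 + 13
14 = 1*13 + 1
13 = 13*1 + 0  (stop)
So 23147/1010 = [22; 1, 11, 5, 1, 13].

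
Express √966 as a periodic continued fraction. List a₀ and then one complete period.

a₀ = ⌊√966⌋ = 31.
With m₀=0, d₀=1 and mₖ₊₁ = dₖaₖ − mₖ, dₖ₊₁ = (n − mₖ₊₁²)/dₖ, aₖ₊₁ = ⌊(a₀+mₖ₊₁)/dₖ₊₁⌋:
  k=1: m=31, d=5, a=12
  k=2: m=29, d=25, a=2
  k=3: m=21, d=21, a=2
  k=4: m=21, d=25, a=2
  k=5: m=29, d=5, a=12
  k=6: m=31, d=1, a=62
d=1 and a=2a₀=62 at k=6, so the next step gives (m, d) = (31, 5) again — its k=1 value — and the period has length 6.

[31; 12, 2, 2, 2, 12, 62]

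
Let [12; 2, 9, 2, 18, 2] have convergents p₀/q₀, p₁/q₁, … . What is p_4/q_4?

9219/739

Using pₖ = aₖpₖ₋₁ + pₖ₋₂, qₖ = aₖqₖ₋₁ + qₖ₋₂ (with p₋₁=1, p₋₂=0, q₋₁=0, q₋₂=1):
  k=0: a=12, p=12, q=1
  k=1: a=2, p=25, q=2
  k=2: a=9, p=237, q=19
  k=3: a=2, p=499, q=40
  k=4: a=18, p=9219, q=739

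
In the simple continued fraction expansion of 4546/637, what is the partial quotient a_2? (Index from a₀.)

4546 = 7·637 + 87   →  a_0 = 7
637 = 7·87 + 28   →  a_1 = 7
87 = 3·28 + 3   →  a_2 = 3

3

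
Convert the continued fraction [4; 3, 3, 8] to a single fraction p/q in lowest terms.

Using pₖ = aₖpₖ₋₁ + pₖ₋₂ and qₖ = aₖqₖ₋₁ + qₖ₋₂:
  k=0: a=4, p=4, q=1
  k=1: a=3, p=13, q=3
  k=2: a=3, p=43, q=10
  k=3: a=8, p=357, q=83

357/83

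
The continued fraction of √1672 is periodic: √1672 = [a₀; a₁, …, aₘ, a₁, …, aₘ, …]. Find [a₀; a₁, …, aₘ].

a₀ = ⌊√1672⌋ = 40.
With m₀=0, d₀=1 and mₖ₊₁ = dₖaₖ − mₖ, dₖ₊₁ = (n − mₖ₊₁²)/dₖ, aₖ₊₁ = ⌊(a₀+mₖ₊₁)/dₖ₊₁⌋:
  k=1: m=40, d=72, a=1
  k=2: m=32, d=9, a=8
  k=3: m=40, d=8, a=10
  k=4: m=40, d=9, a=8
  k=5: m=32, d=72, a=1
  k=6: m=40, d=1, a=80
d=1 and a=2a₀=80 at k=6, so the next step gives (m, d) = (40, 72) again — its k=1 value — and the period has length 6.

[40; 1, 8, 10, 8, 1, 80]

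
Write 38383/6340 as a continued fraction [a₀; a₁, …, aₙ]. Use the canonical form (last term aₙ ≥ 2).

[6; 18, 2, 15, 11]

38383 = 6×6340 + 343
6340 = 18×343 + 166
343 = 2×166 + 11
166 = 15×11 + 1
11 = 11×1 + 0  (stop)
So 38383/6340 = [6; 18, 2, 15, 11].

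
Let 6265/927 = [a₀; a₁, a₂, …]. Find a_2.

6265 = 6·927 + 703   →  a_0 = 6
927 = 1·703 + 224   →  a_1 = 1
703 = 3·224 + 31   →  a_2 = 3

3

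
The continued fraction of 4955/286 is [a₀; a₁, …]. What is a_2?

4955 = 17·286 + 93   →  a_0 = 17
286 = 3·93 + 7   →  a_1 = 3
93 = 13·7 + 2   →  a_2 = 13

13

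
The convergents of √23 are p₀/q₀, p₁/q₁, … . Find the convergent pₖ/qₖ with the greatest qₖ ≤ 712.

1151/240

√23 = [4; 1, 3, 1, 8, …] (period length 4).
Convergents:
  p_0/q_0 = 4/1
  p_1/q_1 = 5/1
  p_2/q_2 = 19/4
  p_3/q_3 = 24/5
  p_4/q_4 = 211/44
  p_5/q_5 = 235/49
  p_6/q_6 = 916/191
  p_7/q_7 = 1151/240
  p_8/q_8 = 10124/2111
q_7 = 240 ≤ 712 < 2111 = q_8, so the answer is 1151/240.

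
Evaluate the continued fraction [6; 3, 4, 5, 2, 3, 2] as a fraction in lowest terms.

7438/1179

Fold from the inside: start with 2/1.
  3 + 1/2 = 7/2
  2 + 2/7 = 16/7
  5 + 7/16 = 87/16
  4 + 16/87 = 364/87
  3 + 87/364 = 1179/364
  6 + 364/1179 = 7438/1179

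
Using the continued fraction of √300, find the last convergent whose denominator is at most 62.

√300 = [17; 3, 8, 3, 34, …] (period length 4).
Convergents:
  p_0/q_0 = 17/1
  p_1/q_1 = 52/3
  p_2/q_2 = 433/25
  p_3/q_3 = 1351/78
q_2 = 25 ≤ 62 < 78 = q_3, so the answer is 433/25.

433/25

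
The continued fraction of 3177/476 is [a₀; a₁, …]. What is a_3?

14

3177 = 6·476 + 321   →  a_0 = 6
476 = 1·321 + 155   →  a_1 = 1
321 = 2·155 + 11   →  a_2 = 2
155 = 14·11 + 1   →  a_3 = 14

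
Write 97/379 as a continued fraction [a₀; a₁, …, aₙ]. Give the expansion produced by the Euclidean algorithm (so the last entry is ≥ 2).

97 = 0×379 + 97
379 = 3×97 + 88
97 = 1×88 + 9
88 = 9×9 + 7
9 = 1×7 + 2
7 = 3×2 + 1
2 = 2×1 + 0  (stop)
So 97/379 = [0; 3, 1, 9, 1, 3, 2].

[0; 3, 1, 9, 1, 3, 2]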